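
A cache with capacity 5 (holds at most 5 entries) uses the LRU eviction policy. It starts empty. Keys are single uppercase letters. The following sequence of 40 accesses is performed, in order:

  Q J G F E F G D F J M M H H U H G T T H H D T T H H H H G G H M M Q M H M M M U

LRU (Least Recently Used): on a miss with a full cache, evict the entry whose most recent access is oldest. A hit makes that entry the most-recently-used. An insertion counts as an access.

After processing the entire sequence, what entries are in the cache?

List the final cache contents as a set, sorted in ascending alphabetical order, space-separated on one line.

LRU simulation (capacity=5):
  1. access Q: MISS. Cache (LRU->MRU): [Q]
  2. access J: MISS. Cache (LRU->MRU): [Q J]
  3. access G: MISS. Cache (LRU->MRU): [Q J G]
  4. access F: MISS. Cache (LRU->MRU): [Q J G F]
  5. access E: MISS. Cache (LRU->MRU): [Q J G F E]
  6. access F: HIT. Cache (LRU->MRU): [Q J G E F]
  7. access G: HIT. Cache (LRU->MRU): [Q J E F G]
  8. access D: MISS, evict Q. Cache (LRU->MRU): [J E F G D]
  9. access F: HIT. Cache (LRU->MRU): [J E G D F]
  10. access J: HIT. Cache (LRU->MRU): [E G D F J]
  11. access M: MISS, evict E. Cache (LRU->MRU): [G D F J M]
  12. access M: HIT. Cache (LRU->MRU): [G D F J M]
  13. access H: MISS, evict G. Cache (LRU->MRU): [D F J M H]
  14. access H: HIT. Cache (LRU->MRU): [D F J M H]
  15. access U: MISS, evict D. Cache (LRU->MRU): [F J M H U]
  16. access H: HIT. Cache (LRU->MRU): [F J M U H]
  17. access G: MISS, evict F. Cache (LRU->MRU): [J M U H G]
  18. access T: MISS, evict J. Cache (LRU->MRU): [M U H G T]
  19. access T: HIT. Cache (LRU->MRU): [M U H G T]
  20. access H: HIT. Cache (LRU->MRU): [M U G T H]
  21. access H: HIT. Cache (LRU->MRU): [M U G T H]
  22. access D: MISS, evict M. Cache (LRU->MRU): [U G T H D]
  23. access T: HIT. Cache (LRU->MRU): [U G H D T]
  24. access T: HIT. Cache (LRU->MRU): [U G H D T]
  25. access H: HIT. Cache (LRU->MRU): [U G D T H]
  26. access H: HIT. Cache (LRU->MRU): [U G D T H]
  27. access H: HIT. Cache (LRU->MRU): [U G D T H]
  28. access H: HIT. Cache (LRU->MRU): [U G D T H]
  29. access G: HIT. Cache (LRU->MRU): [U D T H G]
  30. access G: HIT. Cache (LRU->MRU): [U D T H G]
  31. access H: HIT. Cache (LRU->MRU): [U D T G H]
  32. access M: MISS, evict U. Cache (LRU->MRU): [D T G H M]
  33. access M: HIT. Cache (LRU->MRU): [D T G H M]
  34. access Q: MISS, evict D. Cache (LRU->MRU): [T G H M Q]
  35. access M: HIT. Cache (LRU->MRU): [T G H Q M]
  36. access H: HIT. Cache (LRU->MRU): [T G Q M H]
  37. access M: HIT. Cache (LRU->MRU): [T G Q H M]
  38. access M: HIT. Cache (LRU->MRU): [T G Q H M]
  39. access M: HIT. Cache (LRU->MRU): [T G Q H M]
  40. access U: MISS, evict T. Cache (LRU->MRU): [G Q H M U]
Total: 25 hits, 15 misses, 10 evictions

Answer: G H M Q U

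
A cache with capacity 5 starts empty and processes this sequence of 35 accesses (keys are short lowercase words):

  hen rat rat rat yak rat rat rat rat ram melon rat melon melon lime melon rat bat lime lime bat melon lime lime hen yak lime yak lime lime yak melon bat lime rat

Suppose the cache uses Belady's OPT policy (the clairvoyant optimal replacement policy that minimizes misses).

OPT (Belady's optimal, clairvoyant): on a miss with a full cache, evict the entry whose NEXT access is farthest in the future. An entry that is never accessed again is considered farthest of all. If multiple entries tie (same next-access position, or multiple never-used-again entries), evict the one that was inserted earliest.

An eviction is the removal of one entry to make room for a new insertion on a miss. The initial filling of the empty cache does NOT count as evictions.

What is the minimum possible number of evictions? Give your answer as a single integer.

OPT (Belady) simulation (capacity=5):
  1. access hen: MISS. Cache: [hen]
  2. access rat: MISS. Cache: [hen rat]
  3. access rat: HIT. Next use of rat: step 4. Cache: [hen rat]
  4. access rat: HIT. Next use of rat: step 6. Cache: [hen rat]
  5. access yak: MISS. Cache: [hen rat yak]
  6. access rat: HIT. Next use of rat: step 7. Cache: [hen rat yak]
  7. access rat: HIT. Next use of rat: step 8. Cache: [hen rat yak]
  8. access rat: HIT. Next use of rat: step 9. Cache: [hen rat yak]
  9. access rat: HIT. Next use of rat: step 12. Cache: [hen rat yak]
  10. access ram: MISS. Cache: [hen rat yak ram]
  11. access melon: MISS. Cache: [hen rat yak ram melon]
  12. access rat: HIT. Next use of rat: step 17. Cache: [hen rat yak ram melon]
  13. access melon: HIT. Next use of melon: step 14. Cache: [hen rat yak ram melon]
  14. access melon: HIT. Next use of melon: step 16. Cache: [hen rat yak ram melon]
  15. access lime: MISS, evict ram (next use: never). Cache: [hen rat yak melon lime]
  16. access melon: HIT. Next use of melon: step 22. Cache: [hen rat yak melon lime]
  17. access rat: HIT. Next use of rat: step 35. Cache: [hen rat yak melon lime]
  18. access bat: MISS, evict rat (next use: step 35). Cache: [hen yak melon lime bat]
  19. access lime: HIT. Next use of lime: step 20. Cache: [hen yak melon lime bat]
  20. access lime: HIT. Next use of lime: step 23. Cache: [hen yak melon lime bat]
  21. access bat: HIT. Next use of bat: step 33. Cache: [hen yak melon lime bat]
  22. access melon: HIT. Next use of melon: step 32. Cache: [hen yak melon lime bat]
  23. access lime: HIT. Next use of lime: step 24. Cache: [hen yak melon lime bat]
  24. access lime: HIT. Next use of lime: step 27. Cache: [hen yak melon lime bat]
  25. access hen: HIT. Next use of hen: never. Cache: [hen yak melon lime bat]
  26. access yak: HIT. Next use of yak: step 28. Cache: [hen yak melon lime bat]
  27. access lime: HIT. Next use of lime: step 29. Cache: [hen yak melon lime bat]
  28. access yak: HIT. Next use of yak: step 31. Cache: [hen yak melon lime bat]
  29. access lime: HIT. Next use of lime: step 30. Cache: [hen yak melon lime bat]
  30. access lime: HIT. Next use of lime: step 34. Cache: [hen yak melon lime bat]
  31. access yak: HIT. Next use of yak: never. Cache: [hen yak melon lime bat]
  32. access melon: HIT. Next use of melon: never. Cache: [hen yak melon lime bat]
  33. access bat: HIT. Next use of bat: never. Cache: [hen yak melon lime bat]
  34. access lime: HIT. Next use of lime: never. Cache: [hen yak melon lime bat]
  35. access rat: MISS, evict hen (next use: never). Cache: [yak melon lime bat rat]
Total: 27 hits, 8 misses, 3 evictions

Answer: 3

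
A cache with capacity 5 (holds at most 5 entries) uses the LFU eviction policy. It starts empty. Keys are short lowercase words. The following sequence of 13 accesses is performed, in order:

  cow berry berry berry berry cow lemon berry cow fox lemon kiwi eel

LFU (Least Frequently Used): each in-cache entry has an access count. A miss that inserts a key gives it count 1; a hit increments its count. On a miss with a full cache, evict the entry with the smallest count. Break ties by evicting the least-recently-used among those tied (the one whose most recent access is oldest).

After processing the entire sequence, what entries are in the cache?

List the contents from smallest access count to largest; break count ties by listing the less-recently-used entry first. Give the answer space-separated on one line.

LFU simulation (capacity=5):
  1. access cow: MISS. Cache: [cow(c=1)]
  2. access berry: MISS. Cache: [cow(c=1) berry(c=1)]
  3. access berry: HIT, count now 2. Cache: [cow(c=1) berry(c=2)]
  4. access berry: HIT, count now 3. Cache: [cow(c=1) berry(c=3)]
  5. access berry: HIT, count now 4. Cache: [cow(c=1) berry(c=4)]
  6. access cow: HIT, count now 2. Cache: [cow(c=2) berry(c=4)]
  7. access lemon: MISS. Cache: [lemon(c=1) cow(c=2) berry(c=4)]
  8. access berry: HIT, count now 5. Cache: [lemon(c=1) cow(c=2) berry(c=5)]
  9. access cow: HIT, count now 3. Cache: [lemon(c=1) cow(c=3) berry(c=5)]
  10. access fox: MISS. Cache: [lemon(c=1) fox(c=1) cow(c=3) berry(c=5)]
  11. access lemon: HIT, count now 2. Cache: [fox(c=1) lemon(c=2) cow(c=3) berry(c=5)]
  12. access kiwi: MISS. Cache: [fox(c=1) kiwi(c=1) lemon(c=2) cow(c=3) berry(c=5)]
  13. access eel: MISS, evict fox(c=1). Cache: [kiwi(c=1) eel(c=1) lemon(c=2) cow(c=3) berry(c=5)]
Total: 7 hits, 6 misses, 1 evictions

Answer: kiwi eel lemon cow berry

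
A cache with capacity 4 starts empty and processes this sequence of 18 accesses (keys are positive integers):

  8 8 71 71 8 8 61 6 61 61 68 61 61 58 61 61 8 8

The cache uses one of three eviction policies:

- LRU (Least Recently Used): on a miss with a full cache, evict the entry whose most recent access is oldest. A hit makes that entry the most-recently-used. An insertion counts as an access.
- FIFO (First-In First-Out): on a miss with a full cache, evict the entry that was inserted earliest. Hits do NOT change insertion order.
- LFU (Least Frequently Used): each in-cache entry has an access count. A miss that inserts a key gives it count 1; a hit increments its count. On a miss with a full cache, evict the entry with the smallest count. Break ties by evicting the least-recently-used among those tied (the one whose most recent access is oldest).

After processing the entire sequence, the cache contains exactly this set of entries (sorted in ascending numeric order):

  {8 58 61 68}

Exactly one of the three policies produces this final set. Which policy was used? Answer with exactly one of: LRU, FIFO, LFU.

Answer: LRU

Derivation:
Simulating under each policy and comparing final sets:
  LRU: final set = {8 58 61 68} -> MATCHES target
  FIFO: final set = {6 8 58 68} -> differs
  LFU: final set = {8 58 61 71} -> differs
Only LRU produces the target set.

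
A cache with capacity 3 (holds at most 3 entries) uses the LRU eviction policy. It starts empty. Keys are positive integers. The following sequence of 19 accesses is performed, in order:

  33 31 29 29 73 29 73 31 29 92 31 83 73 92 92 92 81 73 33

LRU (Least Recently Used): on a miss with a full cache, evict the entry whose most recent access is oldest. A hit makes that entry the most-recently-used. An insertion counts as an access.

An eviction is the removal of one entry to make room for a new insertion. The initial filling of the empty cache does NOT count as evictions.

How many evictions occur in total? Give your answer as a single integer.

LRU simulation (capacity=3):
  1. access 33: MISS. Cache (LRU->MRU): [33]
  2. access 31: MISS. Cache (LRU->MRU): [33 31]
  3. access 29: MISS. Cache (LRU->MRU): [33 31 29]
  4. access 29: HIT. Cache (LRU->MRU): [33 31 29]
  5. access 73: MISS, evict 33. Cache (LRU->MRU): [31 29 73]
  6. access 29: HIT. Cache (LRU->MRU): [31 73 29]
  7. access 73: HIT. Cache (LRU->MRU): [31 29 73]
  8. access 31: HIT. Cache (LRU->MRU): [29 73 31]
  9. access 29: HIT. Cache (LRU->MRU): [73 31 29]
  10. access 92: MISS, evict 73. Cache (LRU->MRU): [31 29 92]
  11. access 31: HIT. Cache (LRU->MRU): [29 92 31]
  12. access 83: MISS, evict 29. Cache (LRU->MRU): [92 31 83]
  13. access 73: MISS, evict 92. Cache (LRU->MRU): [31 83 73]
  14. access 92: MISS, evict 31. Cache (LRU->MRU): [83 73 92]
  15. access 92: HIT. Cache (LRU->MRU): [83 73 92]
  16. access 92: HIT. Cache (LRU->MRU): [83 73 92]
  17. access 81: MISS, evict 83. Cache (LRU->MRU): [73 92 81]
  18. access 73: HIT. Cache (LRU->MRU): [92 81 73]
  19. access 33: MISS, evict 92. Cache (LRU->MRU): [81 73 33]
Total: 9 hits, 10 misses, 7 evictions

Answer: 7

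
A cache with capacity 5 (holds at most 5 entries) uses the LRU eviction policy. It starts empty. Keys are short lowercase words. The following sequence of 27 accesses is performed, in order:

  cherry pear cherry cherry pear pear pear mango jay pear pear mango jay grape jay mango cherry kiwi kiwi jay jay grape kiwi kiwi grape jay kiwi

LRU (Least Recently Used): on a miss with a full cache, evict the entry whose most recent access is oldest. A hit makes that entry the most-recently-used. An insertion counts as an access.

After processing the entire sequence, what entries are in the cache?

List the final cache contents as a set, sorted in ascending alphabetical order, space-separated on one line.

Answer: cherry grape jay kiwi mango

Derivation:
LRU simulation (capacity=5):
  1. access cherry: MISS. Cache (LRU->MRU): [cherry]
  2. access pear: MISS. Cache (LRU->MRU): [cherry pear]
  3. access cherry: HIT. Cache (LRU->MRU): [pear cherry]
  4. access cherry: HIT. Cache (LRU->MRU): [pear cherry]
  5. access pear: HIT. Cache (LRU->MRU): [cherry pear]
  6. access pear: HIT. Cache (LRU->MRU): [cherry pear]
  7. access pear: HIT. Cache (LRU->MRU): [cherry pear]
  8. access mango: MISS. Cache (LRU->MRU): [cherry pear mango]
  9. access jay: MISS. Cache (LRU->MRU): [cherry pear mango jay]
  10. access pear: HIT. Cache (LRU->MRU): [cherry mango jay pear]
  11. access pear: HIT. Cache (LRU->MRU): [cherry mango jay pear]
  12. access mango: HIT. Cache (LRU->MRU): [cherry jay pear mango]
  13. access jay: HIT. Cache (LRU->MRU): [cherry pear mango jay]
  14. access grape: MISS. Cache (LRU->MRU): [cherry pear mango jay grape]
  15. access jay: HIT. Cache (LRU->MRU): [cherry pear mango grape jay]
  16. access mango: HIT. Cache (LRU->MRU): [cherry pear grape jay mango]
  17. access cherry: HIT. Cache (LRU->MRU): [pear grape jay mango cherry]
  18. access kiwi: MISS, evict pear. Cache (LRU->MRU): [grape jay mango cherry kiwi]
  19. access kiwi: HIT. Cache (LRU->MRU): [grape jay mango cherry kiwi]
  20. access jay: HIT. Cache (LRU->MRU): [grape mango cherry kiwi jay]
  21. access jay: HIT. Cache (LRU->MRU): [grape mango cherry kiwi jay]
  22. access grape: HIT. Cache (LRU->MRU): [mango cherry kiwi jay grape]
  23. access kiwi: HIT. Cache (LRU->MRU): [mango cherry jay grape kiwi]
  24. access kiwi: HIT. Cache (LRU->MRU): [mango cherry jay grape kiwi]
  25. access grape: HIT. Cache (LRU->MRU): [mango cherry jay kiwi grape]
  26. access jay: HIT. Cache (LRU->MRU): [mango cherry kiwi grape jay]
  27. access kiwi: HIT. Cache (LRU->MRU): [mango cherry grape jay kiwi]
Total: 21 hits, 6 misses, 1 evictions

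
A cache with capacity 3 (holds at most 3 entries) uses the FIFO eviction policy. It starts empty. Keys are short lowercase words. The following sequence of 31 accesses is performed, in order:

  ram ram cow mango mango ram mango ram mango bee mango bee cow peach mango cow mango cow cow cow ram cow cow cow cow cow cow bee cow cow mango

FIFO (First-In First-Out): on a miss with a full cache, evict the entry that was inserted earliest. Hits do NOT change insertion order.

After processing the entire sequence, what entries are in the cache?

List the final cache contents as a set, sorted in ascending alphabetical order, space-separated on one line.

FIFO simulation (capacity=3):
  1. access ram: MISS. Cache (old->new): [ram]
  2. access ram: HIT. Cache (old->new): [ram]
  3. access cow: MISS. Cache (old->new): [ram cow]
  4. access mango: MISS. Cache (old->new): [ram cow mango]
  5. access mango: HIT. Cache (old->new): [ram cow mango]
  6. access ram: HIT. Cache (old->new): [ram cow mango]
  7. access mango: HIT. Cache (old->new): [ram cow mango]
  8. access ram: HIT. Cache (old->new): [ram cow mango]
  9. access mango: HIT. Cache (old->new): [ram cow mango]
  10. access bee: MISS, evict ram. Cache (old->new): [cow mango bee]
  11. access mango: HIT. Cache (old->new): [cow mango bee]
  12. access bee: HIT. Cache (old->new): [cow mango bee]
  13. access cow: HIT. Cache (old->new): [cow mango bee]
  14. access peach: MISS, evict cow. Cache (old->new): [mango bee peach]
  15. access mango: HIT. Cache (old->new): [mango bee peach]
  16. access cow: MISS, evict mango. Cache (old->new): [bee peach cow]
  17. access mango: MISS, evict bee. Cache (old->new): [peach cow mango]
  18. access cow: HIT. Cache (old->new): [peach cow mango]
  19. access cow: HIT. Cache (old->new): [peach cow mango]
  20. access cow: HIT. Cache (old->new): [peach cow mango]
  21. access ram: MISS, evict peach. Cache (old->new): [cow mango ram]
  22. access cow: HIT. Cache (old->new): [cow mango ram]
  23. access cow: HIT. Cache (old->new): [cow mango ram]
  24. access cow: HIT. Cache (old->new): [cow mango ram]
  25. access cow: HIT. Cache (old->new): [cow mango ram]
  26. access cow: HIT. Cache (old->new): [cow mango ram]
  27. access cow: HIT. Cache (old->new): [cow mango ram]
  28. access bee: MISS, evict cow. Cache (old->new): [mango ram bee]
  29. access cow: MISS, evict mango. Cache (old->new): [ram bee cow]
  30. access cow: HIT. Cache (old->new): [ram bee cow]
  31. access mango: MISS, evict ram. Cache (old->new): [bee cow mango]
Total: 20 hits, 11 misses, 8 evictions

Answer: bee cow mango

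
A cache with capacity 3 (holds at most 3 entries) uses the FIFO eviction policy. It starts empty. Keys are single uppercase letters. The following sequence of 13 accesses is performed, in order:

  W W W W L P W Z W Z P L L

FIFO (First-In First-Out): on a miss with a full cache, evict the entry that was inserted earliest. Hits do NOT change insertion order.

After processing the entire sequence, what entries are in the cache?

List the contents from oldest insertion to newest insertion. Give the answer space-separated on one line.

Answer: Z W L

Derivation:
FIFO simulation (capacity=3):
  1. access W: MISS. Cache (old->new): [W]
  2. access W: HIT. Cache (old->new): [W]
  3. access W: HIT. Cache (old->new): [W]
  4. access W: HIT. Cache (old->new): [W]
  5. access L: MISS. Cache (old->new): [W L]
  6. access P: MISS. Cache (old->new): [W L P]
  7. access W: HIT. Cache (old->new): [W L P]
  8. access Z: MISS, evict W. Cache (old->new): [L P Z]
  9. access W: MISS, evict L. Cache (old->new): [P Z W]
  10. access Z: HIT. Cache (old->new): [P Z W]
  11. access P: HIT. Cache (old->new): [P Z W]
  12. access L: MISS, evict P. Cache (old->new): [Z W L]
  13. access L: HIT. Cache (old->new): [Z W L]
Total: 7 hits, 6 misses, 3 evictions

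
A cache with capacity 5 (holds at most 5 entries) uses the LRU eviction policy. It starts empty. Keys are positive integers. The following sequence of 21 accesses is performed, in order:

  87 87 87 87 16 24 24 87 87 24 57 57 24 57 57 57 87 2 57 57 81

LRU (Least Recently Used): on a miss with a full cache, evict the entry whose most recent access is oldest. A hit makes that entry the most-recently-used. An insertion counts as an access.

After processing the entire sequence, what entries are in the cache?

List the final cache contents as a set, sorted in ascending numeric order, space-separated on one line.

LRU simulation (capacity=5):
  1. access 87: MISS. Cache (LRU->MRU): [87]
  2. access 87: HIT. Cache (LRU->MRU): [87]
  3. access 87: HIT. Cache (LRU->MRU): [87]
  4. access 87: HIT. Cache (LRU->MRU): [87]
  5. access 16: MISS. Cache (LRU->MRU): [87 16]
  6. access 24: MISS. Cache (LRU->MRU): [87 16 24]
  7. access 24: HIT. Cache (LRU->MRU): [87 16 24]
  8. access 87: HIT. Cache (LRU->MRU): [16 24 87]
  9. access 87: HIT. Cache (LRU->MRU): [16 24 87]
  10. access 24: HIT. Cache (LRU->MRU): [16 87 24]
  11. access 57: MISS. Cache (LRU->MRU): [16 87 24 57]
  12. access 57: HIT. Cache (LRU->MRU): [16 87 24 57]
  13. access 24: HIT. Cache (LRU->MRU): [16 87 57 24]
  14. access 57: HIT. Cache (LRU->MRU): [16 87 24 57]
  15. access 57: HIT. Cache (LRU->MRU): [16 87 24 57]
  16. access 57: HIT. Cache (LRU->MRU): [16 87 24 57]
  17. access 87: HIT. Cache (LRU->MRU): [16 24 57 87]
  18. access 2: MISS. Cache (LRU->MRU): [16 24 57 87 2]
  19. access 57: HIT. Cache (LRU->MRU): [16 24 87 2 57]
  20. access 57: HIT. Cache (LRU->MRU): [16 24 87 2 57]
  21. access 81: MISS, evict 16. Cache (LRU->MRU): [24 87 2 57 81]
Total: 15 hits, 6 misses, 1 evictions

Answer: 2 24 57 81 87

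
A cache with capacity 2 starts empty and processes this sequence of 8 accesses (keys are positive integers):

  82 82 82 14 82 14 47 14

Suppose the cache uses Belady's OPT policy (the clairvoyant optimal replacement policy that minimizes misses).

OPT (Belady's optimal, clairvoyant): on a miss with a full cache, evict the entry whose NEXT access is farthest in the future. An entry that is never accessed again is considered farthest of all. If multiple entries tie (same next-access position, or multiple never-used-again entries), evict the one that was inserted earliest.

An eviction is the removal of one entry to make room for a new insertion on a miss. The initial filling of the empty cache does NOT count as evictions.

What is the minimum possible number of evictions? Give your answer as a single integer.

Answer: 1

Derivation:
OPT (Belady) simulation (capacity=2):
  1. access 82: MISS. Cache: [82]
  2. access 82: HIT. Next use of 82: step 3. Cache: [82]
  3. access 82: HIT. Next use of 82: step 5. Cache: [82]
  4. access 14: MISS. Cache: [82 14]
  5. access 82: HIT. Next use of 82: never. Cache: [82 14]
  6. access 14: HIT. Next use of 14: step 8. Cache: [82 14]
  7. access 47: MISS, evict 82 (next use: never). Cache: [14 47]
  8. access 14: HIT. Next use of 14: never. Cache: [14 47]
Total: 5 hits, 3 misses, 1 evictions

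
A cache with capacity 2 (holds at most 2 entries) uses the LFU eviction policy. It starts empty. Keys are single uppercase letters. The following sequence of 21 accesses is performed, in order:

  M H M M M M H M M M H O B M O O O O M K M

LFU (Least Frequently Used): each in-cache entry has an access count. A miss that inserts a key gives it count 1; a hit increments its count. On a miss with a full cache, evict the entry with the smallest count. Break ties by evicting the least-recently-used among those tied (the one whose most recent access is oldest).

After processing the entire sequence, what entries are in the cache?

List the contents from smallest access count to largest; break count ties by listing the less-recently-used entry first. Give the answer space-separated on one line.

Answer: K M

Derivation:
LFU simulation (capacity=2):
  1. access M: MISS. Cache: [M(c=1)]
  2. access H: MISS. Cache: [M(c=1) H(c=1)]
  3. access M: HIT, count now 2. Cache: [H(c=1) M(c=2)]
  4. access M: HIT, count now 3. Cache: [H(c=1) M(c=3)]
  5. access M: HIT, count now 4. Cache: [H(c=1) M(c=4)]
  6. access M: HIT, count now 5. Cache: [H(c=1) M(c=5)]
  7. access H: HIT, count now 2. Cache: [H(c=2) M(c=5)]
  8. access M: HIT, count now 6. Cache: [H(c=2) M(c=6)]
  9. access M: HIT, count now 7. Cache: [H(c=2) M(c=7)]
  10. access M: HIT, count now 8. Cache: [H(c=2) M(c=8)]
  11. access H: HIT, count now 3. Cache: [H(c=3) M(c=8)]
  12. access O: MISS, evict H(c=3). Cache: [O(c=1) M(c=8)]
  13. access B: MISS, evict O(c=1). Cache: [B(c=1) M(c=8)]
  14. access M: HIT, count now 9. Cache: [B(c=1) M(c=9)]
  15. access O: MISS, evict B(c=1). Cache: [O(c=1) M(c=9)]
  16. access O: HIT, count now 2. Cache: [O(c=2) M(c=9)]
  17. access O: HIT, count now 3. Cache: [O(c=3) M(c=9)]
  18. access O: HIT, count now 4. Cache: [O(c=4) M(c=9)]
  19. access M: HIT, count now 10. Cache: [O(c=4) M(c=10)]
  20. access K: MISS, evict O(c=4). Cache: [K(c=1) M(c=10)]
  21. access M: HIT, count now 11. Cache: [K(c=1) M(c=11)]
Total: 15 hits, 6 misses, 4 evictions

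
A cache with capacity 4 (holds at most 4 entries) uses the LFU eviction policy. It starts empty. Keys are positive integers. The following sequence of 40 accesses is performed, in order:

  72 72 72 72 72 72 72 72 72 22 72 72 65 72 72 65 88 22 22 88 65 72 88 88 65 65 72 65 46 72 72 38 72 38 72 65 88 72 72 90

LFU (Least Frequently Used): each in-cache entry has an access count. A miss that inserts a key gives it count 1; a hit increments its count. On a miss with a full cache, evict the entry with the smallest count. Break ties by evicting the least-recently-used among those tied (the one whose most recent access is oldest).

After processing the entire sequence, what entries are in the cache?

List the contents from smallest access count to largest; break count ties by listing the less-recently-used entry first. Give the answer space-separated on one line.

LFU simulation (capacity=4):
  1. access 72: MISS. Cache: [72(c=1)]
  2. access 72: HIT, count now 2. Cache: [72(c=2)]
  3. access 72: HIT, count now 3. Cache: [72(c=3)]
  4. access 72: HIT, count now 4. Cache: [72(c=4)]
  5. access 72: HIT, count now 5. Cache: [72(c=5)]
  6. access 72: HIT, count now 6. Cache: [72(c=6)]
  7. access 72: HIT, count now 7. Cache: [72(c=7)]
  8. access 72: HIT, count now 8. Cache: [72(c=8)]
  9. access 72: HIT, count now 9. Cache: [72(c=9)]
  10. access 22: MISS. Cache: [22(c=1) 72(c=9)]
  11. access 72: HIT, count now 10. Cache: [22(c=1) 72(c=10)]
  12. access 72: HIT, count now 11. Cache: [22(c=1) 72(c=11)]
  13. access 65: MISS. Cache: [22(c=1) 65(c=1) 72(c=11)]
  14. access 72: HIT, count now 12. Cache: [22(c=1) 65(c=1) 72(c=12)]
  15. access 72: HIT, count now 13. Cache: [22(c=1) 65(c=1) 72(c=13)]
  16. access 65: HIT, count now 2. Cache: [22(c=1) 65(c=2) 72(c=13)]
  17. access 88: MISS. Cache: [22(c=1) 88(c=1) 65(c=2) 72(c=13)]
  18. access 22: HIT, count now 2. Cache: [88(c=1) 65(c=2) 22(c=2) 72(c=13)]
  19. access 22: HIT, count now 3. Cache: [88(c=1) 65(c=2) 22(c=3) 72(c=13)]
  20. access 88: HIT, count now 2. Cache: [65(c=2) 88(c=2) 22(c=3) 72(c=13)]
  21. access 65: HIT, count now 3. Cache: [88(c=2) 22(c=3) 65(c=3) 72(c=13)]
  22. access 72: HIT, count now 14. Cache: [88(c=2) 22(c=3) 65(c=3) 72(c=14)]
  23. access 88: HIT, count now 3. Cache: [22(c=3) 65(c=3) 88(c=3) 72(c=14)]
  24. access 88: HIT, count now 4. Cache: [22(c=3) 65(c=3) 88(c=4) 72(c=14)]
  25. access 65: HIT, count now 4. Cache: [22(c=3) 88(c=4) 65(c=4) 72(c=14)]
  26. access 65: HIT, count now 5. Cache: [22(c=3) 88(c=4) 65(c=5) 72(c=14)]
  27. access 72: HIT, count now 15. Cache: [22(c=3) 88(c=4) 65(c=5) 72(c=15)]
  28. access 65: HIT, count now 6. Cache: [22(c=3) 88(c=4) 65(c=6) 72(c=15)]
  29. access 46: MISS, evict 22(c=3). Cache: [46(c=1) 88(c=4) 65(c=6) 72(c=15)]
  30. access 72: HIT, count now 16. Cache: [46(c=1) 88(c=4) 65(c=6) 72(c=16)]
  31. access 72: HIT, count now 17. Cache: [46(c=1) 88(c=4) 65(c=6) 72(c=17)]
  32. access 38: MISS, evict 46(c=1). Cache: [38(c=1) 88(c=4) 65(c=6) 72(c=17)]
  33. access 72: HIT, count now 18. Cache: [38(c=1) 88(c=4) 65(c=6) 72(c=18)]
  34. access 38: HIT, count now 2. Cache: [38(c=2) 88(c=4) 65(c=6) 72(c=18)]
  35. access 72: HIT, count now 19. Cache: [38(c=2) 88(c=4) 65(c=6) 72(c=19)]
  36. access 65: HIT, count now 7. Cache: [38(c=2) 88(c=4) 65(c=7) 72(c=19)]
  37. access 88: HIT, count now 5. Cache: [38(c=2) 88(c=5) 65(c=7) 72(c=19)]
  38. access 72: HIT, count now 20. Cache: [38(c=2) 88(c=5) 65(c=7) 72(c=20)]
  39. access 72: HIT, count now 21. Cache: [38(c=2) 88(c=5) 65(c=7) 72(c=21)]
  40. access 90: MISS, evict 38(c=2). Cache: [90(c=1) 88(c=5) 65(c=7) 72(c=21)]
Total: 33 hits, 7 misses, 3 evictions

Answer: 90 88 65 72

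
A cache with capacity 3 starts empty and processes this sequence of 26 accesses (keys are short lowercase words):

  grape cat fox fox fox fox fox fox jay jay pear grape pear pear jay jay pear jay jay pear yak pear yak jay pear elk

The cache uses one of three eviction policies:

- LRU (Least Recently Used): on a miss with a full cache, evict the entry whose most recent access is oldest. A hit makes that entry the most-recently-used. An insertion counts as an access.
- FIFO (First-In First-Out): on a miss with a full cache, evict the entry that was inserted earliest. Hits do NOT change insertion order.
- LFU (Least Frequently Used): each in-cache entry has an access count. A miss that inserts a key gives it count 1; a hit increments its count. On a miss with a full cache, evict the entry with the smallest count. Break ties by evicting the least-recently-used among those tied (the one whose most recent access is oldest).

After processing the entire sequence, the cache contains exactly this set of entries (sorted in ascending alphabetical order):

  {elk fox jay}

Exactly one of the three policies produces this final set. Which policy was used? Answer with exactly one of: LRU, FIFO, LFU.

Simulating under each policy and comparing final sets:
  LRU: final set = {elk jay pear} -> differs
  FIFO: final set = {elk jay pear} -> differs
  LFU: final set = {elk fox jay} -> MATCHES target
Only LFU produces the target set.

Answer: LFU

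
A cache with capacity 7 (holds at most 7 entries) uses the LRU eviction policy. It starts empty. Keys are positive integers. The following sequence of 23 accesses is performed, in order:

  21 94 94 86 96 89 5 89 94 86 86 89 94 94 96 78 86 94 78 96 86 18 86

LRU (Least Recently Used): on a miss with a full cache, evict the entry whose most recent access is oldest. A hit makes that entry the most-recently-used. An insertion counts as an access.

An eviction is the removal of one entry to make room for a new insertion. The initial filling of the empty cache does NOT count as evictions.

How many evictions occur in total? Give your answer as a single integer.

Answer: 1

Derivation:
LRU simulation (capacity=7):
  1. access 21: MISS. Cache (LRU->MRU): [21]
  2. access 94: MISS. Cache (LRU->MRU): [21 94]
  3. access 94: HIT. Cache (LRU->MRU): [21 94]
  4. access 86: MISS. Cache (LRU->MRU): [21 94 86]
  5. access 96: MISS. Cache (LRU->MRU): [21 94 86 96]
  6. access 89: MISS. Cache (LRU->MRU): [21 94 86 96 89]
  7. access 5: MISS. Cache (LRU->MRU): [21 94 86 96 89 5]
  8. access 89: HIT. Cache (LRU->MRU): [21 94 86 96 5 89]
  9. access 94: HIT. Cache (LRU->MRU): [21 86 96 5 89 94]
  10. access 86: HIT. Cache (LRU->MRU): [21 96 5 89 94 86]
  11. access 86: HIT. Cache (LRU->MRU): [21 96 5 89 94 86]
  12. access 89: HIT. Cache (LRU->MRU): [21 96 5 94 86 89]
  13. access 94: HIT. Cache (LRU->MRU): [21 96 5 86 89 94]
  14. access 94: HIT. Cache (LRU->MRU): [21 96 5 86 89 94]
  15. access 96: HIT. Cache (LRU->MRU): [21 5 86 89 94 96]
  16. access 78: MISS. Cache (LRU->MRU): [21 5 86 89 94 96 78]
  17. access 86: HIT. Cache (LRU->MRU): [21 5 89 94 96 78 86]
  18. access 94: HIT. Cache (LRU->MRU): [21 5 89 96 78 86 94]
  19. access 78: HIT. Cache (LRU->MRU): [21 5 89 96 86 94 78]
  20. access 96: HIT. Cache (LRU->MRU): [21 5 89 86 94 78 96]
  21. access 86: HIT. Cache (LRU->MRU): [21 5 89 94 78 96 86]
  22. access 18: MISS, evict 21. Cache (LRU->MRU): [5 89 94 78 96 86 18]
  23. access 86: HIT. Cache (LRU->MRU): [5 89 94 78 96 18 86]
Total: 15 hits, 8 misses, 1 evictions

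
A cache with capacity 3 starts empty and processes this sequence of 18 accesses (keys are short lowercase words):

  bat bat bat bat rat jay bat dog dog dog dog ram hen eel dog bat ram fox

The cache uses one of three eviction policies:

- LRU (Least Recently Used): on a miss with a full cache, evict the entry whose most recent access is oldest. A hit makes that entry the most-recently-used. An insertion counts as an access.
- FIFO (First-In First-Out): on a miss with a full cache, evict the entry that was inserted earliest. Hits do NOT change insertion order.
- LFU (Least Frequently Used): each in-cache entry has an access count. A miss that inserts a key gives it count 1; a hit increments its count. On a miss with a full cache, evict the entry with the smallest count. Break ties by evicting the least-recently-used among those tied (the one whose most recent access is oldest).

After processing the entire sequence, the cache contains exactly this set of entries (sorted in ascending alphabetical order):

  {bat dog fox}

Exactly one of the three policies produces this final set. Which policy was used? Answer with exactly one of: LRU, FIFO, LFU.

Simulating under each policy and comparing final sets:
  LRU: final set = {bat fox ram} -> differs
  FIFO: final set = {bat fox ram} -> differs
  LFU: final set = {bat dog fox} -> MATCHES target
Only LFU produces the target set.

Answer: LFU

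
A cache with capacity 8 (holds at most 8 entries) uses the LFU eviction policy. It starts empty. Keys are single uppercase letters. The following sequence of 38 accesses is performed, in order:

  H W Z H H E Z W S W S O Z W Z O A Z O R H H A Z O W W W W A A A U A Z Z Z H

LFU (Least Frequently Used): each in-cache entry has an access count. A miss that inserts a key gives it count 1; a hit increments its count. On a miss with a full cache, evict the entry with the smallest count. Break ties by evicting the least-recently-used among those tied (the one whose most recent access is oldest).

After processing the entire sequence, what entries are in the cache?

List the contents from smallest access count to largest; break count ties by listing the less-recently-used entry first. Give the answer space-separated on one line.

LFU simulation (capacity=8):
  1. access H: MISS. Cache: [H(c=1)]
  2. access W: MISS. Cache: [H(c=1) W(c=1)]
  3. access Z: MISS. Cache: [H(c=1) W(c=1) Z(c=1)]
  4. access H: HIT, count now 2. Cache: [W(c=1) Z(c=1) H(c=2)]
  5. access H: HIT, count now 3. Cache: [W(c=1) Z(c=1) H(c=3)]
  6. access E: MISS. Cache: [W(c=1) Z(c=1) E(c=1) H(c=3)]
  7. access Z: HIT, count now 2. Cache: [W(c=1) E(c=1) Z(c=2) H(c=3)]
  8. access W: HIT, count now 2. Cache: [E(c=1) Z(c=2) W(c=2) H(c=3)]
  9. access S: MISS. Cache: [E(c=1) S(c=1) Z(c=2) W(c=2) H(c=3)]
  10. access W: HIT, count now 3. Cache: [E(c=1) S(c=1) Z(c=2) H(c=3) W(c=3)]
  11. access S: HIT, count now 2. Cache: [E(c=1) Z(c=2) S(c=2) H(c=3) W(c=3)]
  12. access O: MISS. Cache: [E(c=1) O(c=1) Z(c=2) S(c=2) H(c=3) W(c=3)]
  13. access Z: HIT, count now 3. Cache: [E(c=1) O(c=1) S(c=2) H(c=3) W(c=3) Z(c=3)]
  14. access W: HIT, count now 4. Cache: [E(c=1) O(c=1) S(c=2) H(c=3) Z(c=3) W(c=4)]
  15. access Z: HIT, count now 4. Cache: [E(c=1) O(c=1) S(c=2) H(c=3) W(c=4) Z(c=4)]
  16. access O: HIT, count now 2. Cache: [E(c=1) S(c=2) O(c=2) H(c=3) W(c=4) Z(c=4)]
  17. access A: MISS. Cache: [E(c=1) A(c=1) S(c=2) O(c=2) H(c=3) W(c=4) Z(c=4)]
  18. access Z: HIT, count now 5. Cache: [E(c=1) A(c=1) S(c=2) O(c=2) H(c=3) W(c=4) Z(c=5)]
  19. access O: HIT, count now 3. Cache: [E(c=1) A(c=1) S(c=2) H(c=3) O(c=3) W(c=4) Z(c=5)]
  20. access R: MISS. Cache: [E(c=1) A(c=1) R(c=1) S(c=2) H(c=3) O(c=3) W(c=4) Z(c=5)]
  21. access H: HIT, count now 4. Cache: [E(c=1) A(c=1) R(c=1) S(c=2) O(c=3) W(c=4) H(c=4) Z(c=5)]
  22. access H: HIT, count now 5. Cache: [E(c=1) A(c=1) R(c=1) S(c=2) O(c=3) W(c=4) Z(c=5) H(c=5)]
  23. access A: HIT, count now 2. Cache: [E(c=1) R(c=1) S(c=2) A(c=2) O(c=3) W(c=4) Z(c=5) H(c=5)]
  24. access Z: HIT, count now 6. Cache: [E(c=1) R(c=1) S(c=2) A(c=2) O(c=3) W(c=4) H(c=5) Z(c=6)]
  25. access O: HIT, count now 4. Cache: [E(c=1) R(c=1) S(c=2) A(c=2) W(c=4) O(c=4) H(c=5) Z(c=6)]
  26. access W: HIT, count now 5. Cache: [E(c=1) R(c=1) S(c=2) A(c=2) O(c=4) H(c=5) W(c=5) Z(c=6)]
  27. access W: HIT, count now 6. Cache: [E(c=1) R(c=1) S(c=2) A(c=2) O(c=4) H(c=5) Z(c=6) W(c=6)]
  28. access W: HIT, count now 7. Cache: [E(c=1) R(c=1) S(c=2) A(c=2) O(c=4) H(c=5) Z(c=6) W(c=7)]
  29. access W: HIT, count now 8. Cache: [E(c=1) R(c=1) S(c=2) A(c=2) O(c=4) H(c=5) Z(c=6) W(c=8)]
  30. access A: HIT, count now 3. Cache: [E(c=1) R(c=1) S(c=2) A(c=3) O(c=4) H(c=5) Z(c=6) W(c=8)]
  31. access A: HIT, count now 4. Cache: [E(c=1) R(c=1) S(c=2) O(c=4) A(c=4) H(c=5) Z(c=6) W(c=8)]
  32. access A: HIT, count now 5. Cache: [E(c=1) R(c=1) S(c=2) O(c=4) H(c=5) A(c=5) Z(c=6) W(c=8)]
  33. access U: MISS, evict E(c=1). Cache: [R(c=1) U(c=1) S(c=2) O(c=4) H(c=5) A(c=5) Z(c=6) W(c=8)]
  34. access A: HIT, count now 6. Cache: [R(c=1) U(c=1) S(c=2) O(c=4) H(c=5) Z(c=6) A(c=6) W(c=8)]
  35. access Z: HIT, count now 7. Cache: [R(c=1) U(c=1) S(c=2) O(c=4) H(c=5) A(c=6) Z(c=7) W(c=8)]
  36. access Z: HIT, count now 8. Cache: [R(c=1) U(c=1) S(c=2) O(c=4) H(c=5) A(c=6) W(c=8) Z(c=8)]
  37. access Z: HIT, count now 9. Cache: [R(c=1) U(c=1) S(c=2) O(c=4) H(c=5) A(c=6) W(c=8) Z(c=9)]
  38. access H: HIT, count now 6. Cache: [R(c=1) U(c=1) S(c=2) O(c=4) A(c=6) H(c=6) W(c=8) Z(c=9)]
Total: 29 hits, 9 misses, 1 evictions

Answer: R U S O A H W Z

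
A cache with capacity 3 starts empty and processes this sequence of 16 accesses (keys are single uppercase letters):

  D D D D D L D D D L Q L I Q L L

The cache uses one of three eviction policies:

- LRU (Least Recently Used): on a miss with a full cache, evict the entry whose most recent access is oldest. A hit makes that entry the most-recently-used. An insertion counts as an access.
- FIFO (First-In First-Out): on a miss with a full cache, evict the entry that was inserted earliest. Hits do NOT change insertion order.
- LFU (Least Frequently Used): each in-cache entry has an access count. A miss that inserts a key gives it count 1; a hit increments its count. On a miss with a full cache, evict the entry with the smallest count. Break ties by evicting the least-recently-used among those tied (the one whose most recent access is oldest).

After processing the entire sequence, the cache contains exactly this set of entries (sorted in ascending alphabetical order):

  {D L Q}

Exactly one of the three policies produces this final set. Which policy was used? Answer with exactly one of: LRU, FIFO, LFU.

Answer: LFU

Derivation:
Simulating under each policy and comparing final sets:
  LRU: final set = {I L Q} -> differs
  FIFO: final set = {I L Q} -> differs
  LFU: final set = {D L Q} -> MATCHES target
Only LFU produces the target set.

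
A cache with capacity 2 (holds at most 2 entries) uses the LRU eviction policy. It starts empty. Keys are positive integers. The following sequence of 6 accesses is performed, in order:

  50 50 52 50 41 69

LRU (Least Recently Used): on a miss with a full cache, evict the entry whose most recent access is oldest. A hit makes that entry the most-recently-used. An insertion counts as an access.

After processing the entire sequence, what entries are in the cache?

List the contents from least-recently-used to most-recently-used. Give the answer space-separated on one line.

LRU simulation (capacity=2):
  1. access 50: MISS. Cache (LRU->MRU): [50]
  2. access 50: HIT. Cache (LRU->MRU): [50]
  3. access 52: MISS. Cache (LRU->MRU): [50 52]
  4. access 50: HIT. Cache (LRU->MRU): [52 50]
  5. access 41: MISS, evict 52. Cache (LRU->MRU): [50 41]
  6. access 69: MISS, evict 50. Cache (LRU->MRU): [41 69]
Total: 2 hits, 4 misses, 2 evictions

Answer: 41 69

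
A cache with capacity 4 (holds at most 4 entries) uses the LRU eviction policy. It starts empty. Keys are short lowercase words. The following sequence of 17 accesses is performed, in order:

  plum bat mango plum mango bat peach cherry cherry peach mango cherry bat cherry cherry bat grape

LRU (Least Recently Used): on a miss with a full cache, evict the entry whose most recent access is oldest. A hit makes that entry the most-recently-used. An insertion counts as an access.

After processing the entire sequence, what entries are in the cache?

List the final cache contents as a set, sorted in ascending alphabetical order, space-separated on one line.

Answer: bat cherry grape mango

Derivation:
LRU simulation (capacity=4):
  1. access plum: MISS. Cache (LRU->MRU): [plum]
  2. access bat: MISS. Cache (LRU->MRU): [plum bat]
  3. access mango: MISS. Cache (LRU->MRU): [plum bat mango]
  4. access plum: HIT. Cache (LRU->MRU): [bat mango plum]
  5. access mango: HIT. Cache (LRU->MRU): [bat plum mango]
  6. access bat: HIT. Cache (LRU->MRU): [plum mango bat]
  7. access peach: MISS. Cache (LRU->MRU): [plum mango bat peach]
  8. access cherry: MISS, evict plum. Cache (LRU->MRU): [mango bat peach cherry]
  9. access cherry: HIT. Cache (LRU->MRU): [mango bat peach cherry]
  10. access peach: HIT. Cache (LRU->MRU): [mango bat cherry peach]
  11. access mango: HIT. Cache (LRU->MRU): [bat cherry peach mango]
  12. access cherry: HIT. Cache (LRU->MRU): [bat peach mango cherry]
  13. access bat: HIT. Cache (LRU->MRU): [peach mango cherry bat]
  14. access cherry: HIT. Cache (LRU->MRU): [peach mango bat cherry]
  15. access cherry: HIT. Cache (LRU->MRU): [peach mango bat cherry]
  16. access bat: HIT. Cache (LRU->MRU): [peach mango cherry bat]
  17. access grape: MISS, evict peach. Cache (LRU->MRU): [mango cherry bat grape]
Total: 11 hits, 6 misses, 2 evictions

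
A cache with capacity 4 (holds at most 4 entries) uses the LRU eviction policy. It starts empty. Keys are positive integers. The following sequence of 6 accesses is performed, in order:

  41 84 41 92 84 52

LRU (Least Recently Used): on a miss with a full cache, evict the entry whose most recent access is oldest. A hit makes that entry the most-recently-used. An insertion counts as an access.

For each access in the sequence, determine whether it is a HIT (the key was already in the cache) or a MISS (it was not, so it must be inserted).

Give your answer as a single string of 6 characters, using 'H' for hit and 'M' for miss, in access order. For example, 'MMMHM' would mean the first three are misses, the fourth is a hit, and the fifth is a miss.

Answer: MMHMHM

Derivation:
LRU simulation (capacity=4):
  1. access 41: MISS. Cache (LRU->MRU): [41]
  2. access 84: MISS. Cache (LRU->MRU): [41 84]
  3. access 41: HIT. Cache (LRU->MRU): [84 41]
  4. access 92: MISS. Cache (LRU->MRU): [84 41 92]
  5. access 84: HIT. Cache (LRU->MRU): [41 92 84]
  6. access 52: MISS. Cache (LRU->MRU): [41 92 84 52]
Total: 2 hits, 4 misses, 0 evictions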